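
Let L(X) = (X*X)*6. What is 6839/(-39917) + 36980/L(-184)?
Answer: 21720889/2027144928 ≈ 0.010715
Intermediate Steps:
L(X) = 6*X² (L(X) = X²*6 = 6*X²)
6839/(-39917) + 36980/L(-184) = 6839/(-39917) + 36980/((6*(-184)²)) = 6839*(-1/39917) + 36980/((6*33856)) = -6839/39917 + 36980/203136 = -6839/39917 + 36980*(1/203136) = -6839/39917 + 9245/50784 = 21720889/2027144928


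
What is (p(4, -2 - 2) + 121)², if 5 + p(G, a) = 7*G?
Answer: 20736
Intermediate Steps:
p(G, a) = -5 + 7*G
(p(4, -2 - 2) + 121)² = ((-5 + 7*4) + 121)² = ((-5 + 28) + 121)² = (23 + 121)² = 144² = 20736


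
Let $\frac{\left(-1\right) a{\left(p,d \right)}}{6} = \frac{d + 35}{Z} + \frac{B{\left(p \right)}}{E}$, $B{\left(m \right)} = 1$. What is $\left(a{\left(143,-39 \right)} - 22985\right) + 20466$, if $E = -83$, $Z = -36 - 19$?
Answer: $- \frac{11500897}{4565} \approx -2519.4$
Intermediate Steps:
$Z = -55$
$a{\left(p,d \right)} = \frac{3552}{913} + \frac{6 d}{55}$ ($a{\left(p,d \right)} = - 6 \left(\frac{d + 35}{-55} + 1 \frac{1}{-83}\right) = - 6 \left(\left(35 + d\right) \left(- \frac{1}{55}\right) + 1 \left(- \frac{1}{83}\right)\right) = - 6 \left(\left(- \frac{7}{11} - \frac{d}{55}\right) - \frac{1}{83}\right) = - 6 \left(- \frac{592}{913} - \frac{d}{55}\right) = \frac{3552}{913} + \frac{6 d}{55}$)
$\left(a{\left(143,-39 \right)} - 22985\right) + 20466 = \left(\left(\frac{3552}{913} + \frac{6}{55} \left(-39\right)\right) - 22985\right) + 20466 = \left(\left(\frac{3552}{913} - \frac{234}{55}\right) - 22985\right) + 20466 = \left(- \frac{1662}{4565} - 22985\right) + 20466 = - \frac{104928187}{4565} + 20466 = - \frac{11500897}{4565}$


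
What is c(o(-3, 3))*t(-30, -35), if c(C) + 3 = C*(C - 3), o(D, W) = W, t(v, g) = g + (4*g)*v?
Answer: -12495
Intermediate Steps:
t(v, g) = g + 4*g*v
c(C) = -3 + C*(-3 + C) (c(C) = -3 + C*(C - 3) = -3 + C*(-3 + C))
c(o(-3, 3))*t(-30, -35) = (-3 + 3² - 3*3)*(-35*(1 + 4*(-30))) = (-3 + 9 - 9)*(-35*(1 - 120)) = -(-105)*(-119) = -3*4165 = -12495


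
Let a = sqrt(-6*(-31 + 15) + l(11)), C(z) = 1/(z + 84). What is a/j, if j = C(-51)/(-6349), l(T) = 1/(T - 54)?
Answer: -209517*sqrt(177461)/43 ≈ -2.0526e+6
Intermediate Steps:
l(T) = 1/(-54 + T)
C(z) = 1/(84 + z)
j = -1/209517 (j = 1/((84 - 51)*(-6349)) = -1/6349/33 = (1/33)*(-1/6349) = -1/209517 ≈ -4.7729e-6)
a = sqrt(177461)/43 (a = sqrt(-6*(-31 + 15) + 1/(-54 + 11)) = sqrt(-6*(-16) + 1/(-43)) = sqrt(96 - 1/43) = sqrt(4127/43) = sqrt(177461)/43 ≈ 9.7968)
a/j = (sqrt(177461)/43)/(-1/209517) = (sqrt(177461)/43)*(-209517) = -209517*sqrt(177461)/43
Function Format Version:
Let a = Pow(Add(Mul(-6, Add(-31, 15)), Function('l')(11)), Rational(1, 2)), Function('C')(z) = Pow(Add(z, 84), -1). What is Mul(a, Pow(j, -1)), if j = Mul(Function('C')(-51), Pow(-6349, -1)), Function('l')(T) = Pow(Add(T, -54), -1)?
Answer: Mul(Rational(-209517, 43), Pow(177461, Rational(1, 2))) ≈ -2.0526e+6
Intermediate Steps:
Function('l')(T) = Pow(Add(-54, T), -1)
Function('C')(z) = Pow(Add(84, z), -1)
j = Rational(-1, 209517) (j = Mul(Pow(Add(84, -51), -1), Pow(-6349, -1)) = Mul(Pow(33, -1), Rational(-1, 6349)) = Mul(Rational(1, 33), Rational(-1, 6349)) = Rational(-1, 209517) ≈ -4.7729e-6)
a = Mul(Rational(1, 43), Pow(177461, Rational(1, 2))) (a = Pow(Add(Mul(-6, Add(-31, 15)), Pow(Add(-54, 11), -1)), Rational(1, 2)) = Pow(Add(Mul(-6, -16), Pow(-43, -1)), Rational(1, 2)) = Pow(Add(96, Rational(-1, 43)), Rational(1, 2)) = Pow(Rational(4127, 43), Rational(1, 2)) = Mul(Rational(1, 43), Pow(177461, Rational(1, 2))) ≈ 9.7968)
Mul(a, Pow(j, -1)) = Mul(Mul(Rational(1, 43), Pow(177461, Rational(1, 2))), Pow(Rational(-1, 209517), -1)) = Mul(Mul(Rational(1, 43), Pow(177461, Rational(1, 2))), -209517) = Mul(Rational(-209517, 43), Pow(177461, Rational(1, 2)))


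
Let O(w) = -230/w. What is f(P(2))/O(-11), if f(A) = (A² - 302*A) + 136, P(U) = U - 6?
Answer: 1496/23 ≈ 65.043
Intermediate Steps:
P(U) = -6 + U
f(A) = 136 + A² - 302*A
f(P(2))/O(-11) = (136 + (-6 + 2)² - 302*(-6 + 2))/((-230/(-11))) = (136 + (-4)² - 302*(-4))/((-230*(-1/11))) = (136 + 16 + 1208)/(230/11) = 1360*(11/230) = 1496/23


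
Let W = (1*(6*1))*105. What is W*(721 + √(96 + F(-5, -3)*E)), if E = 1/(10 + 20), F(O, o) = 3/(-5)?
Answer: 454230 + 63*√9598 ≈ 4.6040e+5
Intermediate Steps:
F(O, o) = -⅗ (F(O, o) = 3*(-⅕) = -⅗)
E = 1/30 ≈ 0.033333
W = 630 (W = (1*6)*105 = 6*105 = 630)
W*(721 + √(96 + F(-5, -3)*E)) = 630*(721 + √(96 - ⅗*1/30)) = 630*(721 + √(96 - 1/50)) = 630*(721 + √(4799/50)) = 630*(721 + √9598/10) = 454230 + 63*√9598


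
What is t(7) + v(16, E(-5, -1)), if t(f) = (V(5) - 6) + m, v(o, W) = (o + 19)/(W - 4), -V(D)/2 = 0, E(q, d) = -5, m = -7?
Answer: -152/9 ≈ -16.889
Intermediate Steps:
V(D) = 0 (V(D) = -2*0 = 0)
v(o, W) = (19 + o)/(-4 + W)
t(f) = -13 (t(f) = (0 - 6) - 7 = -6 - 7 = -13)
t(7) + v(16, E(-5, -1)) = -13 + (19 + 16)/(-4 - 5) = -13 + 35/(-9) = -13 - ⅑*35 = -13 - 35/9 = -152/9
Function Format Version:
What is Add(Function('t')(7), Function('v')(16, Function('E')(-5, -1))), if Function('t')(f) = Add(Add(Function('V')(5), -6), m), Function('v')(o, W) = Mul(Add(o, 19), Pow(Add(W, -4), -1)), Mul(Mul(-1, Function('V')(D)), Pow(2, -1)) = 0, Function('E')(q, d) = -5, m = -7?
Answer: Rational(-152, 9) ≈ -16.889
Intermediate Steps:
Function('V')(D) = 0 (Function('V')(D) = Mul(-2, 0) = 0)
Function('v')(o, W) = Mul(Pow(Add(-4, W), -1), Add(19, o)) (Function('v')(o, W) = Mul(Add(19, o), Pow(Add(-4, W), -1)) = Mul(Pow(Add(-4, W), -1), Add(19, o)))
Function('t')(f) = -13 (Function('t')(f) = Add(Add(0, -6), -7) = Add(-6, -7) = -13)
Add(Function('t')(7), Function('v')(16, Function('E')(-5, -1))) = Add(-13, Mul(Pow(Add(-4, -5), -1), Add(19, 16))) = Add(-13, Mul(Pow(-9, -1), 35)) = Add(-13, Mul(Rational(-1, 9), 35)) = Add(-13, Rational(-35, 9)) = Rational(-152, 9)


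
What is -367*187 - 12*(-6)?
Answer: -68557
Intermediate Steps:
-367*187 - 12*(-6) = -68629 + 72 = -68557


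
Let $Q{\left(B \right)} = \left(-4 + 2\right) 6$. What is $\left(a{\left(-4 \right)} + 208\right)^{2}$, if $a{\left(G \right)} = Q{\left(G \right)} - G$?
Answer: $40000$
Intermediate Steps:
$Q{\left(B \right)} = -12$ ($Q{\left(B \right)} = \left(-2\right) 6 = -12$)
$a{\left(G \right)} = -12 - G$
$\left(a{\left(-4 \right)} + 208\right)^{2} = \left(\left(-12 - -4\right) + 208\right)^{2} = \left(\left(-12 + 4\right) + 208\right)^{2} = \left(-8 + 208\right)^{2} = 200^{2} = 40000$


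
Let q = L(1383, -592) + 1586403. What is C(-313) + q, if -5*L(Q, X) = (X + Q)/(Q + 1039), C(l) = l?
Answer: 2743935587/1730 ≈ 1.5861e+6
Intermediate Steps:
L(Q, X) = -(Q + X)/(5*(1039 + Q)) (L(Q, X) = -(X + Q)/(5*(Q + 1039)) = -(Q + X)/(5*(1039 + Q)))
q = 2744477077/1730 (q = (-1*1383 - 1*(-592))/(5*(1039 + 1383)) + 1586403 = (⅕)*(-1383 + 592)/2422 + 1586403 = (⅕)*(1/2422)*(-791) + 1586403 = -113/1730 + 1586403 = 2744477077/1730 ≈ 1.5864e+6)
C(-313) + q = -313 + 2744477077/1730 = 2743935587/1730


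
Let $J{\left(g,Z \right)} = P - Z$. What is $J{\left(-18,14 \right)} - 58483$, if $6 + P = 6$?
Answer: $-58497$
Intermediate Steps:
$P = 0$ ($P = -6 + 6 = 0$)
$J{\left(g,Z \right)} = - Z$ ($J{\left(g,Z \right)} = 0 - Z = - Z$)
$J{\left(-18,14 \right)} - 58483 = \left(-1\right) 14 - 58483 = -14 - 58483 = -58497$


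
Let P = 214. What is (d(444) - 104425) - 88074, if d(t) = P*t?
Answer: -97483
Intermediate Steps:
d(t) = 214*t
(d(444) - 104425) - 88074 = (214*444 - 104425) - 88074 = (95016 - 104425) - 88074 = -9409 - 88074 = -97483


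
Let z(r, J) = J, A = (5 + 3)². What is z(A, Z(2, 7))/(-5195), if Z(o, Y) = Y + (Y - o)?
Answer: -12/5195 ≈ -0.0023099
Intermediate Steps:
Z(o, Y) = -o + 2*Y
A = 64 (A = 8² = 64)
z(A, Z(2, 7))/(-5195) = (-1*2 + 2*7)/(-5195) = (-2 + 14)*(-1/5195) = 12*(-1/5195) = -12/5195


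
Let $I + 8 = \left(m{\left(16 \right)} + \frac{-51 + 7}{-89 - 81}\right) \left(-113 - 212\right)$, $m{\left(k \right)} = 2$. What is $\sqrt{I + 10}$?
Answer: $\frac{7 i \sqrt{4318}}{17} \approx 27.058 i$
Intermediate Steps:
$I = - \frac{12616}{17}$ ($I = -8 + \left(2 + \frac{-51 + 7}{-89 - 81}\right) \left(-113 - 212\right) = -8 + \left(2 - \frac{44}{-170}\right) \left(-325\right) = -8 + \left(2 - - \frac{22}{85}\right) \left(-325\right) = -8 + \left(2 + \frac{22}{85}\right) \left(-325\right) = -8 + \frac{192}{85} \left(-325\right) = -8 - \frac{12480}{17} = - \frac{12616}{17} \approx -742.12$)
$\sqrt{I + 10} = \sqrt{- \frac{12616}{17} + 10} = \sqrt{- \frac{12446}{17}} = \frac{7 i \sqrt{4318}}{17}$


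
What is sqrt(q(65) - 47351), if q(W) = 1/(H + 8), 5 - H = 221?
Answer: I*sqrt(128037117)/52 ≈ 217.6*I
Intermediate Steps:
H = -216 (H = 5 - 1*221 = 5 - 221 = -216)
q(W) = -1/208 (q(W) = 1/(-216 + 8) = 1/(-208) = -1/208)
sqrt(q(65) - 47351) = sqrt(-1/208 - 47351) = sqrt(-9849009/208) = I*sqrt(128037117)/52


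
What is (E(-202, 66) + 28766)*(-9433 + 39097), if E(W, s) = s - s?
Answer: 853314624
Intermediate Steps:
E(W, s) = 0
(E(-202, 66) + 28766)*(-9433 + 39097) = (0 + 28766)*(-9433 + 39097) = 28766*29664 = 853314624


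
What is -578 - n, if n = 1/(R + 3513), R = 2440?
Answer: -3440835/5953 ≈ -578.00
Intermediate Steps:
n = 1/5953 (n = 1/(2440 + 3513) = 1/5953 ≈ 0.00016798)
-578 - n = -578 - 1*1/5953 = -578 - 1/5953 = -3440835/5953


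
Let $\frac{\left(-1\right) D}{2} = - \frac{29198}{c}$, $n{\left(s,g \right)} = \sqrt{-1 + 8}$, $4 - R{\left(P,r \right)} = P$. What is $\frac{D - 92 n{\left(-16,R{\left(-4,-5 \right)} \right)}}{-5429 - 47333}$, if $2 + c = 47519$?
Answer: $- \frac{29198}{1253545977} + \frac{2 \sqrt{7}}{1147} \approx 0.00459$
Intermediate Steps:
$c = 47517$ ($c = -2 + 47519 = 47517$)
$R{\left(P,r \right)} = 4 - P$
$n{\left(s,g \right)} = \sqrt{7}$
$D = \frac{58396}{47517}$ ($D = - 2 \left(- \frac{29198}{47517}\right) = - 2 \left(\left(-29198\right) \frac{1}{47517}\right) = \left(-2\right) \left(- \frac{29198}{47517}\right) = \frac{58396}{47517} \approx 1.229$)
$\frac{D - 92 n{\left(-16,R{\left(-4,-5 \right)} \right)}}{-5429 - 47333} = \frac{\frac{58396}{47517} - 92 \sqrt{7}}{-5429 - 47333} = \frac{\frac{58396}{47517} - 92 \sqrt{7}}{-52762} = \left(\frac{58396}{47517} - 92 \sqrt{7}\right) \left(- \frac{1}{52762}\right) = - \frac{29198}{1253545977} + \frac{2 \sqrt{7}}{1147}$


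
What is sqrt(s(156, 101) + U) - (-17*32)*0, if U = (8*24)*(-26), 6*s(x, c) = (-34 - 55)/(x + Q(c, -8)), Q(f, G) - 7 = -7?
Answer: I*sqrt(121487626)/156 ≈ 70.655*I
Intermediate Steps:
Q(f, G) = 0 (Q(f, G) = 7 - 7 = 0)
s(x, c) = -89/(6*x) (s(x, c) = ((-34 - 55)/(x + 0))/6 = (-89/x)/6 = -89/(6*x))
U = -4992 (U = 192*(-26) = -4992)
sqrt(s(156, 101) + U) - (-17*32)*0 = sqrt(-89/6/156 - 4992) - (-17*32)*0 = sqrt(-89/6*1/156 - 4992) - (-544)*0 = sqrt(-89/936 - 4992) - 1*0 = sqrt(-4672601/936) + 0 = I*sqrt(121487626)/156 + 0 = I*sqrt(121487626)/156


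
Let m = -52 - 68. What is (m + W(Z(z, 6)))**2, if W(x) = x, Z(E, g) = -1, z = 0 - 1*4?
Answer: 14641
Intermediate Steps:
z = -4 (z = 0 - 4 = -4)
m = -120
(m + W(Z(z, 6)))**2 = (-120 - 1)**2 = (-121)**2 = 14641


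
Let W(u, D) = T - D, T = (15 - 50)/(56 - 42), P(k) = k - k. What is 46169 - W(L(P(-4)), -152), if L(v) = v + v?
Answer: 92039/2 ≈ 46020.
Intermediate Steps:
P(k) = 0
T = -5/2 (T = -35/14 = -35*1/14 = -5/2 ≈ -2.5000)
L(v) = 2*v
W(u, D) = -5/2 - D
46169 - W(L(P(-4)), -152) = 46169 - (-5/2 - 1*(-152)) = 46169 - (-5/2 + 152) = 46169 - 1*299/2 = 46169 - 299/2 = 92039/2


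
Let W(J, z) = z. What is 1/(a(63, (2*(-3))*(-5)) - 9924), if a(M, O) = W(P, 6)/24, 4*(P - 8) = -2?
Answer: -4/39695 ≈ -0.00010077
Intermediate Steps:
P = 15/2 (P = 8 + (¼)*(-2) = 8 - ½ = 15/2 ≈ 7.5000)
a(M, O) = ¼ (a(M, O) = 6/24 = 6*(1/24) = ¼)
1/(a(63, (2*(-3))*(-5)) - 9924) = 1/(¼ - 9924) = 1/(-39695/4) = -4/39695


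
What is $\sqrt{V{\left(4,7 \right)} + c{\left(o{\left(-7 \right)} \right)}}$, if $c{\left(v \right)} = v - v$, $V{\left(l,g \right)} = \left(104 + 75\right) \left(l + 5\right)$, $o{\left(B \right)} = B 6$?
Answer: $3 \sqrt{179} \approx 40.137$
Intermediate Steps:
$o{\left(B \right)} = 6 B$
$V{\left(l,g \right)} = 895 + 179 l$ ($V{\left(l,g \right)} = 179 \left(5 + l\right) = 895 + 179 l$)
$c{\left(v \right)} = 0$
$\sqrt{V{\left(4,7 \right)} + c{\left(o{\left(-7 \right)} \right)}} = \sqrt{\left(895 + 179 \cdot 4\right) + 0} = \sqrt{\left(895 + 716\right) + 0} = \sqrt{1611 + 0} = \sqrt{1611} = 3 \sqrt{179}$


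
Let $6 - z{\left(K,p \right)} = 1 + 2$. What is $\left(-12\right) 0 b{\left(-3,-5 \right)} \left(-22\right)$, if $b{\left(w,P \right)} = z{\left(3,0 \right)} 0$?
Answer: $0$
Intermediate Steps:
$z{\left(K,p \right)} = 3$ ($z{\left(K,p \right)} = 6 - \left(1 + 2\right) = 6 - 3 = 3$)
$b{\left(w,P \right)} = 0$ ($b{\left(w,P \right)} = 3 \cdot 0 = 0$)
$\left(-12\right) 0 b{\left(-3,-5 \right)} \left(-22\right) = \left(-12\right) 0 \cdot 0 \left(-22\right) = 0 \cdot 0 \left(-22\right) = 0 \left(-22\right) = 0$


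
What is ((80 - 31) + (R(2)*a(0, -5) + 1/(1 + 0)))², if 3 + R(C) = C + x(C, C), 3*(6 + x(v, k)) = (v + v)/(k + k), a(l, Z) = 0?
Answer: 2500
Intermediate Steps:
x(v, k) = -6 + v/(3*k) (x(v, k) = -6 + ((v + v)/(k + k))/3 = -6 + ((2*v)/((2*k)))/3 = -6 + ((2*v)*(1/(2*k)))/3 = -6 + (v/k)/3 = -6 + v/(3*k))
R(C) = -26/3 + C (R(C) = -3 + (C + (-6 + C/(3*C))) = -3 + (C + (-6 + ⅓)) = -3 + (C - 17/3) = -3 + (-17/3 + C) = -26/3 + C)
((80 - 31) + (R(2)*a(0, -5) + 1/(1 + 0)))² = ((80 - 31) + ((-26/3 + 2)*0 + 1/(1 + 0)))² = (49 + (-20/3*0 + 1/1))² = (49 + (0 + 1))² = (49 + 1)² = 50² = 2500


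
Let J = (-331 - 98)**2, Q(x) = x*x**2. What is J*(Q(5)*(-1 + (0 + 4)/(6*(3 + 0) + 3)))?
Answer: -130362375/7 ≈ -1.8623e+7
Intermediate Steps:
Q(x) = x**3
J = 184041 (J = (-429)**2 = 184041)
J*(Q(5)*(-1 + (0 + 4)/(6*(3 + 0) + 3))) = 184041*(5**3*(-1 + (0 + 4)/(6*(3 + 0) + 3))) = 184041*(125*(-1 + 4/(6*3 + 3))) = 184041*(125*(-1 + 4/(18 + 3))) = 184041*(125*(-1 + 4/21)) = 184041*(125*(-17/21)) = 184041*(-2125/21) = -130362375/7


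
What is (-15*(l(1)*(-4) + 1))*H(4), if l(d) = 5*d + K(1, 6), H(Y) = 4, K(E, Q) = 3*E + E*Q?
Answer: 3300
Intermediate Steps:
l(d) = 9 + 5*d (l(d) = 5*d + 1*(3 + 6) = 5*d + 1*9 = 5*d + 9 = 9 + 5*d)
(-15*(l(1)*(-4) + 1))*H(4) = -15*((9 + 5*1)*(-4) + 1)*4 = -15*((9 + 5)*(-4) + 1)*4 = -15*(14*(-4) + 1)*4 = -15*(-56 + 1)*4 = -15*(-55)*4 = 825*4 = 3300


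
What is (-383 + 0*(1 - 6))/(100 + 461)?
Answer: -383/561 ≈ -0.68271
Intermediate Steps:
(-383 + 0*(1 - 6))/(100 + 461) = (-383 + 0*(-5))/561 = (-383 + 0)*(1/561) = -383*1/561 = -383/561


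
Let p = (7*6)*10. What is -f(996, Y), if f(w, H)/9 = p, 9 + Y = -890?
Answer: -3780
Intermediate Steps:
Y = -899 (Y = -9 - 890 = -899)
p = 420 (p = 42*10 = 420)
f(w, H) = 3780 (f(w, H) = 9*420 = 3780)
-f(996, Y) = -1*3780 = -3780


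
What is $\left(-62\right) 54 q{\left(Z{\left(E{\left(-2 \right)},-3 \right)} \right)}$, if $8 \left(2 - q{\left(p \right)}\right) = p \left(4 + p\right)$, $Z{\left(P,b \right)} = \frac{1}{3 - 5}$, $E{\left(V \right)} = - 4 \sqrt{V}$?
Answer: $- \frac{59427}{8} \approx -7428.4$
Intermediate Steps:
$Z{\left(P,b \right)} = - \frac{1}{2}$ ($Z{\left(P,b \right)} = \frac{1}{-2} = - \frac{1}{2}$)
$q{\left(p \right)} = 2 - \frac{p \left(4 + p\right)}{8}$
$\left(-62\right) 54 q{\left(Z{\left(E{\left(-2 \right)},-3 \right)} \right)} = \left(-62\right) 54 \left(2 - - \frac{1}{4} - \frac{\left(- \frac{1}{2}\right)^{2}}{8}\right) = - 3348 \left(2 + \frac{1}{4} - \frac{1}{32}\right) = \left(-3348\right) \frac{71}{32} = - \frac{59427}{8}$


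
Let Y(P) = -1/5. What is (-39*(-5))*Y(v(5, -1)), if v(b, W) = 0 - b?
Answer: -39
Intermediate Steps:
v(b, W) = -b
Y(P) = -⅕ (Y(P) = -1*⅕ = -⅕)
(-39*(-5))*Y(v(5, -1)) = -39*(-5)*(-⅕) = 195*(-⅕) = -39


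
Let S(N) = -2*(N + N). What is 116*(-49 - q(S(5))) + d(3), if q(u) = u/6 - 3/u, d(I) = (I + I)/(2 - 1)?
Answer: -79631/15 ≈ -5308.7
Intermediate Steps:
S(N) = -4*N
d(I) = 2*I (d(I) = (2*I)/1 = (2*I)*1 = 2*I)
q(u) = -3/u + u/6 (q(u) = u*(⅙) - 3/u = u/6 - 3/u = -3/u + u/6)
116*(-49 - q(S(5))) + d(3) = 116*(-49 - (-3/((-4*5)) + (-4*5)/6)) + 2*3 = 116*(-49 - (-3/(-20) + (⅙)*(-20))) + 6 = 116*(-49 - (-3*(-1/20) - 10/3)) + 6 = 116*(-49 - (3/20 - 10/3)) + 6 = 116*(-49 - 1*(-191/60)) + 6 = 116*(-49 + 191/60) + 6 = 116*(-2749/60) + 6 = -79721/15 + 6 = -79631/15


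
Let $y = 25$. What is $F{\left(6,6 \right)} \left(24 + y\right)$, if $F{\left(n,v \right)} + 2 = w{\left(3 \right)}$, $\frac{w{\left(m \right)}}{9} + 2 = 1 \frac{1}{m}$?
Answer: $-833$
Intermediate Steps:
$w{\left(m \right)} = -18 + \frac{9}{m}$ ($w{\left(m \right)} = -18 + 9 \cdot 1 \frac{1}{m} = -18 + \frac{9}{m}$)
$F{\left(n,v \right)} = -17$ ($F{\left(n,v \right)} = -2 - \left(18 - \frac{9}{3}\right) = -2 + \left(-18 + 9 \cdot \frac{1}{3}\right) = -2 + \left(-18 + 3\right) = -2 - 15 = -17$)
$F{\left(6,6 \right)} \left(24 + y\right) = - 17 \left(24 + 25\right) = \left(-17\right) 49 = -833$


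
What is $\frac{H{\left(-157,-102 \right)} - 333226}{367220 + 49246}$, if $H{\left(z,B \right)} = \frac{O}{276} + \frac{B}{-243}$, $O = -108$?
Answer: $- \frac{620799985}{775876158} \approx -0.80013$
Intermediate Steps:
$H{\left(z,B \right)} = - \frac{9}{23} - \frac{B}{243}$ ($H{\left(z,B \right)} = - \frac{108}{276} + \frac{B}{-243} = \left(-108\right) \frac{1}{276} + B \left(- \frac{1}{243}\right) = - \frac{9}{23} - \frac{B}{243}$)
$\frac{H{\left(-157,-102 \right)} - 333226}{367220 + 49246} = \frac{\left(- \frac{9}{23} - - \frac{34}{81}\right) - 333226}{367220 + 49246} = \frac{\left(- \frac{9}{23} + \frac{34}{81}\right) - 333226}{416466} = \left(\frac{53}{1863} - 333226\right) \frac{1}{416466} = \left(- \frac{620799985}{1863}\right) \frac{1}{416466} = - \frac{620799985}{775876158}$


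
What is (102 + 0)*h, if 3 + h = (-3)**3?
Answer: -3060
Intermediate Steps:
h = -30 (h = -3 + (-3)**3 = -3 - 27 = -30)
(102 + 0)*h = (102 + 0)*(-30) = 102*(-30) = -3060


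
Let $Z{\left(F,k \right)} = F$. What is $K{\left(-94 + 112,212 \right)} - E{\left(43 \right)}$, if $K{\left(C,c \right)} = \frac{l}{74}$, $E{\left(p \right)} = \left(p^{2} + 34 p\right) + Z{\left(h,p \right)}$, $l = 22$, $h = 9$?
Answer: $- \frac{122829}{37} \approx -3319.7$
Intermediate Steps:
$E{\left(p \right)} = 9 + p^{2} + 34 p$ ($E{\left(p \right)} = \left(p^{2} + 34 p\right) + 9 = 9 + p^{2} + 34 p$)
$K{\left(C,c \right)} = \frac{11}{37}$ ($K{\left(C,c \right)} = \frac{22}{74} = 22 \cdot \frac{1}{74} = \frac{11}{37}$)
$K{\left(-94 + 112,212 \right)} - E{\left(43 \right)} = \frac{11}{37} - \left(9 + 43^{2} + 34 \cdot 43\right) = \frac{11}{37} - \left(9 + 1849 + 1462\right) = \frac{11}{37} - 3320 = - \frac{122829}{37}$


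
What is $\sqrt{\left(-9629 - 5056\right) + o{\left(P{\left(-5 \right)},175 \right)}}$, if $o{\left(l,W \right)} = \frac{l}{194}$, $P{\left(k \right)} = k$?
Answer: $\frac{i \sqrt{552685630}}{194} \approx 121.18 i$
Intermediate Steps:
$o{\left(l,W \right)} = \frac{l}{194}$ ($o{\left(l,W \right)} = l \frac{1}{194} = \frac{l}{194}$)
$\sqrt{\left(-9629 - 5056\right) + o{\left(P{\left(-5 \right)},175 \right)}} = \sqrt{\left(-9629 - 5056\right) + \frac{1}{194} \left(-5\right)} = \sqrt{-14685 - \frac{5}{194}} = \sqrt{- \frac{2848895}{194}} = \frac{i \sqrt{552685630}}{194}$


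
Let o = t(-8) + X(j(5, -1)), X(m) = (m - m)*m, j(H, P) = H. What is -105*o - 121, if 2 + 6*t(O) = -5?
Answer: 3/2 ≈ 1.5000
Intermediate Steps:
t(O) = -7/6 (t(O) = -⅓ + (⅙)*(-5) = -⅓ - ⅚ = -7/6)
X(m) = 0 (X(m) = 0*m = 0)
o = -7/6 (o = -7/6 + 0 = -7/6 ≈ -1.1667)
-105*o - 121 = -105*(-7/6) - 121 = 245/2 - 121 = 3/2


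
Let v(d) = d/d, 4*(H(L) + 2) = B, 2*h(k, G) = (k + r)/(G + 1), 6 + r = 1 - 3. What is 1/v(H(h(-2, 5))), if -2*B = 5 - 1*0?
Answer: 1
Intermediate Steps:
B = -5/2 (B = -(5 - 1*0)/2 = -(5 + 0)/2 = -1/2*5 = -5/2 ≈ -2.5000)
r = -8 (r = -6 + (1 - 3) = -6 - 2 = -8)
h(k, G) = (-8 + k)/(2*(1 + G)) (h(k, G) = ((k - 8)/(G + 1))/2 = ((-8 + k)/(1 + G))/2 = (-8 + k)/(2*(1 + G)))
H(L) = -21/8 (H(L) = -2 + (1/4)*(-5/2) = -2 - 5/8 = -21/8)
v(d) = 1
1/v(H(h(-2, 5))) = 1/1 = 1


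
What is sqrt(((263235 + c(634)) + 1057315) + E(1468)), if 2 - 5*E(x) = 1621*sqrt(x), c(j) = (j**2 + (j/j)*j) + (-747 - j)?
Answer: sqrt(43043985 - 16210*sqrt(367))/5 ≈ 1307.4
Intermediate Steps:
c(j) = -747 + j**2 (c(j) = (j**2 + 1*j) + (-747 - j) = (j**2 + j) + (-747 - j) = (j + j**2) + (-747 - j) = -747 + j**2)
E(x) = 2/5 - 1621*sqrt(x)/5
sqrt(((263235 + c(634)) + 1057315) + E(1468)) = sqrt(((263235 + (-747 + 634**2)) + 1057315) + (2/5 - 3242*sqrt(367)/5)) = sqrt(((263235 + (-747 + 401956)) + 1057315) + (2/5 - 3242*sqrt(367)/5)) = sqrt(((263235 + 401209) + 1057315) + (2/5 - 3242*sqrt(367)/5)) = sqrt((664444 + 1057315) + (2/5 - 3242*sqrt(367)/5)) = sqrt(1721759 + (2/5 - 3242*sqrt(367)/5)) = sqrt(8608797/5 - 3242*sqrt(367)/5)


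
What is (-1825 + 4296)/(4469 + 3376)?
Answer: 2471/7845 ≈ 0.31498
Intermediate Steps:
(-1825 + 4296)/(4469 + 3376) = 2471/7845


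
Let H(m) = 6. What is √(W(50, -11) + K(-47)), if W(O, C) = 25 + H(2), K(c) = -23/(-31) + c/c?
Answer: √31465/31 ≈ 5.7221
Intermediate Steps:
K(c) = 54/31 (K(c) = -23*(-1/31) + 1 = 23/31 + 1 = 54/31)
W(O, C) = 31 (W(O, C) = 25 + 6 = 31)
√(W(50, -11) + K(-47)) = √(31 + 54/31) = √(1015/31) = √31465/31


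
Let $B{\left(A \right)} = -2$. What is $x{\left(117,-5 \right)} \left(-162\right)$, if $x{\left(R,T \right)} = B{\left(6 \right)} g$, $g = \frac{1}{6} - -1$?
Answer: $378$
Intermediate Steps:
$g = \frac{7}{6}$ ($g = \frac{1}{6} + 1 = \frac{7}{6} \approx 1.1667$)
$x{\left(R,T \right)} = - \frac{7}{3}$ ($x{\left(R,T \right)} = \left(-2\right) \frac{7}{6} = - \frac{7}{3}$)
$x{\left(117,-5 \right)} \left(-162\right) = \left(- \frac{7}{3}\right) \left(-162\right) = 378$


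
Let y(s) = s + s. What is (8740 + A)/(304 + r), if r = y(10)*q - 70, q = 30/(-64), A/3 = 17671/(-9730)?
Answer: 339948748/8742405 ≈ 38.885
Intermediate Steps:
y(s) = 2*s
A = -53013/9730 (A = 3*(17671/(-9730)) = 3*(17671*(-1/9730)) = 3*(-17671/9730) = -53013/9730 ≈ -5.4484)
q = -15/32 (q = 30*(-1/64) = -15/32 ≈ -0.46875)
r = -635/8 (r = (2*10)*(-15/32) - 70 = 20*(-15/32) - 70 = -75/8 - 70 = -635/8 ≈ -79.375)
(8740 + A)/(304 + r) = (8740 - 53013/9730)/(304 - 635/8) = 84987187/(9730*(1797/8)) = (84987187/9730)*(8/1797) = 339948748/8742405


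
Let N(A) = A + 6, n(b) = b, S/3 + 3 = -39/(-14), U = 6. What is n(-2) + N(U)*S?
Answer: -68/7 ≈ -9.7143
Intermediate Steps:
S = -9/14 (S = -9 + 3*(-39/(-14)) = -9 + 3*(-39*(-1/14)) = -9 + 3*(39/14) = -9 + 117/14 = -9/14 ≈ -0.64286)
N(A) = 6 + A
n(-2) + N(U)*S = -2 + (6 + 6)*(-9/14) = -2 + 12*(-9/14) = -2 - 54/7 = -68/7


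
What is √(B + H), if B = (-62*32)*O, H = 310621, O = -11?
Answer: √332445 ≈ 576.58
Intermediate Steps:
B = 21824 (B = -62*32*(-11) = -1984*(-11) = 21824)
√(B + H) = √(21824 + 310621) = √332445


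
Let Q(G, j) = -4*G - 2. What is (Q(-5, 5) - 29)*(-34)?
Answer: 374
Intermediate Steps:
Q(G, j) = -2 - 4*G
(Q(-5, 5) - 29)*(-34) = ((-2 - 4*(-5)) - 29)*(-34) = ((-2 + 20) - 29)*(-34) = (18 - 29)*(-34) = -11*(-34) = 374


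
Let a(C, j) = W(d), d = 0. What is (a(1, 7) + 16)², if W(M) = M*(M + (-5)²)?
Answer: 256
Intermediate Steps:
W(M) = M*(25 + M) (W(M) = M*(M + 25) = M*(25 + M))
a(C, j) = 0 (a(C, j) = 0*(25 + 0) = 0*25 = 0)
(a(1, 7) + 16)² = (0 + 16)² = 16² = 256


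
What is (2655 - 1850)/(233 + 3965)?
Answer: 805/4198 ≈ 0.19176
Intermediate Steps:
(2655 - 1850)/(233 + 3965) = 805/4198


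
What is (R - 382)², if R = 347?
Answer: 1225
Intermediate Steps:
(R - 382)² = (347 - 382)² = (-35)² = 1225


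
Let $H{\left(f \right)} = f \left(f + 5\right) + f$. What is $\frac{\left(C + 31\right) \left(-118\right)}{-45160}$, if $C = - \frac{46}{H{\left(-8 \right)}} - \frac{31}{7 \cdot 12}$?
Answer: $\frac{275117}{3793440} \approx 0.072524$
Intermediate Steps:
$H{\left(f \right)} = f + f \left(5 + f\right)$ ($H{\left(f \right)} = f \left(5 + f\right) + f = f + f \left(5 + f\right)$)
$C = - \frac{545}{168}$ ($C = - \frac{46}{\left(-8\right) \left(6 - 8\right)} - \frac{31}{7 \cdot 12} = - \frac{46}{\left(-8\right) \left(-2\right)} - \frac{31}{84} = - \frac{46}{16} - \frac{31}{84} = \left(-46\right) \frac{1}{16} - \frac{31}{84} = - \frac{23}{8} - \frac{31}{84} = - \frac{545}{168} \approx -3.244$)
$\frac{\left(C + 31\right) \left(-118\right)}{-45160} = \frac{\left(- \frac{545}{168} + 31\right) \left(-118\right)}{-45160} = \frac{4663}{168} \left(-118\right) \left(- \frac{1}{45160}\right) = \left(- \frac{275117}{84}\right) \left(- \frac{1}{45160}\right) = \frac{275117}{3793440}$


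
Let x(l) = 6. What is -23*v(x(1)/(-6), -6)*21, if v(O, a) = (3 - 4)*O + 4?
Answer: -2415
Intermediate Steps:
v(O, a) = 4 - O (v(O, a) = -O + 4 = 4 - O)
-23*v(x(1)/(-6), -6)*21 = -23*(4 - 6/(-6))*21 = -23*(4 - 6*(-1)/6)*21 = -23*(4 - 1*(-1))*21 = -23*(4 + 1)*21 = -23*5*21 = -115*21 = -2415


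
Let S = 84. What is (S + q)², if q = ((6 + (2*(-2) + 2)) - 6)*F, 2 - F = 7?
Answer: 8836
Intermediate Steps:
F = -5 (F = 2 - 1*7 = 2 - 7 = -5)
q = 10 (q = ((6 + (2*(-2) + 2)) - 6)*(-5) = ((6 + (-4 + 2)) - 6)*(-5) = ((6 - 2) - 6)*(-5) = (4 - 6)*(-5) = -2*(-5) = 10)
(S + q)² = (84 + 10)² = 94² = 8836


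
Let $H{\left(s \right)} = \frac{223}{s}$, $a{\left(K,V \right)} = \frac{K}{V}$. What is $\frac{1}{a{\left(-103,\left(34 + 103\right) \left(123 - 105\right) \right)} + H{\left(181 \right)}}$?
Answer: $\frac{446346}{531275} \approx 0.84014$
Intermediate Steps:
$\frac{1}{a{\left(-103,\left(34 + 103\right) \left(123 - 105\right) \right)} + H{\left(181 \right)}} = \frac{1}{- \frac{103}{\left(34 + 103\right) \left(123 - 105\right)} + \frac{223}{181}} = \frac{1}{- \frac{103}{137 \cdot 18} + 223 \cdot \frac{1}{181}} = \frac{1}{- \frac{103}{2466} + \frac{223}{181}} = \frac{1}{\frac{531275}{446346}} = \frac{446346}{531275}$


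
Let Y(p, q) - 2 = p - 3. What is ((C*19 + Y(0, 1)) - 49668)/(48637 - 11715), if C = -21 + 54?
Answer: -24521/18461 ≈ -1.3283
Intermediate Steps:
C = 33
Y(p, q) = -1 + p (Y(p, q) = 2 + (p - 3) = 2 + (-3 + p) = -1 + p)
((C*19 + Y(0, 1)) - 49668)/(48637 - 11715) = ((33*19 + (-1 + 0)) - 49668)/(48637 - 11715) = ((627 - 1) - 49668)/36922 = (626 - 49668)*(1/36922) = -49042*1/36922 = -24521/18461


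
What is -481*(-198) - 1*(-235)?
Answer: 95473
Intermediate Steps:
-481*(-198) - 1*(-235) = 95238 + 235 = 95473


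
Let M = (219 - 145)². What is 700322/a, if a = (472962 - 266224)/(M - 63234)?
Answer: -2889228434/14767 ≈ -1.9565e+5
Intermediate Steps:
M = 5476 (M = 74² = 5476)
a = -103369/28879 (a = (472962 - 266224)/(5476 - 63234) = 206738/(-57758) = 206738*(-1/57758) = -103369/28879 ≈ -3.5794)
700322/a = 700322/(-103369/28879) = 700322*(-28879/103369) = -2889228434/14767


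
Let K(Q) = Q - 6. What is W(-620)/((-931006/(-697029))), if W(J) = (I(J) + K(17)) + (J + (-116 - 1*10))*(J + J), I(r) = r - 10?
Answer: 644348245209/931006 ≈ 6.9210e+5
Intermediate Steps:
I(r) = -10 + r
K(Q) = -6 + Q
W(J) = 1 + J + 2*J*(-126 + J) (W(J) = ((-10 + J) + (-6 + 17)) + (J + (-116 - 1*10))*(J + J) = ((-10 + J) + 11) + (J + (-116 - 10))*(2*J) = (1 + J) + (J - 126)*(2*J) = (1 + J) + (-126 + J)*(2*J) = (1 + J) + 2*J*(-126 + J) = 1 + J + 2*J*(-126 + J))
W(-620)/((-931006/(-697029))) = (1 - 251*(-620) + 2*(-620)**2)/((-931006/(-697029))) = (1 + 155620 + 2*384400)/((-931006*(-1/697029))) = (1 + 155620 + 768800)/(931006/697029) = 924421*(697029/931006) = 644348245209/931006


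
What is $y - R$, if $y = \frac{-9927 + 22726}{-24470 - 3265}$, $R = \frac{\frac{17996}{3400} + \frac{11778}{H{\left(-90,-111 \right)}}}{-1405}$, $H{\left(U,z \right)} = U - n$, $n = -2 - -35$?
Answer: $- \frac{142826386777}{271604694750} \approx -0.52586$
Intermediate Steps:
$n = 33$ ($n = -2 + 35 = 33$)
$H{\left(U,z \right)} = -33 + U$ ($H{\left(U,z \right)} = U - 33 = -33 + U$)
$R = \frac{3152641}{48964250}$ ($R = \frac{\frac{17996}{3400} + \frac{11778}{-33 - 90}}{-1405} = \left(17996 \cdot \frac{1}{3400} + \frac{11778}{-123}\right) \left(- \frac{1}{1405}\right) = \left(\frac{4499}{850} + 11778 \left(- \frac{1}{123}\right)\right) \left(- \frac{1}{1405}\right) = \left(\frac{4499}{850} - \frac{3926}{41}\right) \left(- \frac{1}{1405}\right) = \left(- \frac{3152641}{34850}\right) \left(- \frac{1}{1405}\right) = \frac{3152641}{48964250} \approx 0.064387$)
$y = - \frac{12799}{27735}$ ($y = \frac{12799}{-27735} = 12799 \left(- \frac{1}{27735}\right) = - \frac{12799}{27735} \approx -0.46147$)
$y - R = - \frac{12799}{27735} - \frac{3152641}{48964250} = - \frac{142826386777}{271604694750}$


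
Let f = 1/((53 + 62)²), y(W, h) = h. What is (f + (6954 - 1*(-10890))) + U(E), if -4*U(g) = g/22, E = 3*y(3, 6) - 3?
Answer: 20766648913/1163800 ≈ 17844.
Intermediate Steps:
E = 15 (E = 3*6 - 3 = 18 - 3 = 15)
U(g) = -g/88 (U(g) = -g/(4*22) = -g/88)
f = 1/13225 (f = 1/(115²) = 1/13225 ≈ 7.5614e-5)
(f + (6954 - 1*(-10890))) + U(E) = (1/13225 + (6954 - 1*(-10890))) - 1/88*15 = (1/13225 + (6954 + 10890)) - 15/88 = (1/13225 + 17844) - 15/88 = 235986901/13225 - 15/88 = 20766648913/1163800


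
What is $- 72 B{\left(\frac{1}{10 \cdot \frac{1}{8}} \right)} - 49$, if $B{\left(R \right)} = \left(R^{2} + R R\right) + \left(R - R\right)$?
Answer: $- \frac{3529}{25} \approx -141.16$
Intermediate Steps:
$B{\left(R \right)} = 2 R^{2}$ ($B{\left(R \right)} = \left(R^{2} + R^{2}\right) + 0 = 2 R^{2} + 0 = 2 R^{2}$)
$- 72 B{\left(\frac{1}{10 \cdot \frac{1}{8}} \right)} - 49 = - 72 \cdot 2 \left(\frac{1}{10 \cdot \frac{1}{8}}\right)^{2} - 49 = - 72 \cdot 2 \left(\frac{1}{\frac{5}{4}}\right)^{2} - 49 = - 72 \cdot 2 \left(\frac{4}{5}\right)^{2} - 49 = - 72 \cdot 2 \cdot \frac{16}{25} - 49 = \left(-72\right) \frac{32}{25} - 49 = - \frac{2304}{25} - 49 = - \frac{3529}{25}$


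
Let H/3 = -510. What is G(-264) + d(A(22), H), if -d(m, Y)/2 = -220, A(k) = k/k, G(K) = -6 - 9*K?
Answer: 2810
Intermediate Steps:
H = -1530 (H = 3*(-510) = -1530)
A(k) = 1
d(m, Y) = 440 (d(m, Y) = -2*(-220) = 440)
G(-264) + d(A(22), H) = (-6 - 9*(-264)) + 440 = (-6 + 2376) + 440 = 2370 + 440 = 2810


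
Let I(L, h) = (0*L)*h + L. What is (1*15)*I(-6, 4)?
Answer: -90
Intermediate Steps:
I(L, h) = L (I(L, h) = 0*h + L = 0 + L = L)
(1*15)*I(-6, 4) = (1*15)*(-6) = 15*(-6) = -90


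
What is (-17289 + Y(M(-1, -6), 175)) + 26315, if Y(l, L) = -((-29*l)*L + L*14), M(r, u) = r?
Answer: 1501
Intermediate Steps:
Y(l, L) = -14*L + 29*L*l (Y(l, L) = -(-29*L*l + 14*L) = -(14*L - 29*L*l) = -14*L + 29*L*l)
(-17289 + Y(M(-1, -6), 175)) + 26315 = (-17289 + 175*(-14 + 29*(-1))) + 26315 = (-17289 + 175*(-14 - 29)) + 26315 = (-17289 + 175*(-43)) + 26315 = (-17289 - 7525) + 26315 = -24814 + 26315 = 1501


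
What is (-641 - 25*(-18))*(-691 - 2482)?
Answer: 606043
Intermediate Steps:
(-641 - 25*(-18))*(-691 - 2482) = (-641 + 450)*(-3173) = -191*(-3173) = 606043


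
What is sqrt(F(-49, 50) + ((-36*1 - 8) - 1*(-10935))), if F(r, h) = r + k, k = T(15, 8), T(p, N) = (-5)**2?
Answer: sqrt(10867) ≈ 104.24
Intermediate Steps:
T(p, N) = 25
k = 25
F(r, h) = 25 + r (F(r, h) = r + 25 = 25 + r)
sqrt(F(-49, 50) + ((-36*1 - 8) - 1*(-10935))) = sqrt((25 - 49) + ((-36*1 - 8) - 1*(-10935))) = sqrt(-24 + ((-36 - 8) + 10935)) = sqrt(-24 + (-44 + 10935)) = sqrt(-24 + 10891) = sqrt(10867)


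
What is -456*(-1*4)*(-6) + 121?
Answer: -10823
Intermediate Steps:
-456*(-1*4)*(-6) + 121 = -(-1824)*(-6) + 121 = -456*24 + 121 = -10944 + 121 = -10823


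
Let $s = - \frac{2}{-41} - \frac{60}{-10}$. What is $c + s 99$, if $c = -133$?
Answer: $\frac{19099}{41} \approx 465.83$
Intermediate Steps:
$s = \frac{248}{41}$ ($s = \left(-2\right) \left(- \frac{1}{41}\right) - -6 = \frac{2}{41} + 6 = \frac{248}{41} \approx 6.0488$)
$c + s 99 = -133 + \frac{248}{41} \cdot 99 = -133 + \frac{24552}{41} = \frac{19099}{41}$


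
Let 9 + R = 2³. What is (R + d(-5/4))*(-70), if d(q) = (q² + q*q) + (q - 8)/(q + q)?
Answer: -1631/4 ≈ -407.75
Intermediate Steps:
R = -1 (R = -9 + 2³ = -9 + 8 = -1)
d(q) = 2*q² + (-8 + q)/(2*q) (d(q) = (q² + q²) + (-8 + q)/((2*q)) = 2*q² + (-8 + q)*(1/(2*q)) = 2*q² + (-8 + q)/(2*q))
(R + d(-5/4))*(-70) = (-1 + (-8 - 5/4 + 4*(-5/4)³)/(2*((-5/4))))*(-70) = (-1 + (-8 - 5*¼ + 4*(-5*¼)³)/(2*((-5*¼))))*(-70) = (-1 + (-8 - 5/4 + 4*(-5/4)³)/(2*(-5/4)))*(-70) = (-1 + (½)*(-⅘)*(-8 - 5/4 + 4*(-125/64)))*(-70) = (-1 + (½)*(-⅘)*(-8 - 5/4 - 125/16))*(-70) = (-1 + (½)*(-⅘)*(-273/16))*(-70) = (-1 + 273/40)*(-70) = (233/40)*(-70) = -1631/4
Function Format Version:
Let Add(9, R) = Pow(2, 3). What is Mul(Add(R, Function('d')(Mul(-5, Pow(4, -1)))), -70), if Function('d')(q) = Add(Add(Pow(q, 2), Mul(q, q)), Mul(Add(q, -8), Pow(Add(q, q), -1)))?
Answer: Rational(-1631, 4) ≈ -407.75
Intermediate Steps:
R = -1 (R = Add(-9, Pow(2, 3)) = Add(-9, 8) = -1)
Function('d')(q) = Add(Mul(2, Pow(q, 2)), Mul(Rational(1, 2), Pow(q, -1), Add(-8, q))) (Function('d')(q) = Add(Add(Pow(q, 2), Pow(q, 2)), Mul(Add(-8, q), Pow(Mul(2, q), -1))) = Add(Mul(2, Pow(q, 2)), Mul(Add(-8, q), Mul(Rational(1, 2), Pow(q, -1)))) = Add(Mul(2, Pow(q, 2)), Mul(Rational(1, 2), Pow(q, -1), Add(-8, q))))
Mul(Add(R, Function('d')(Mul(-5, Pow(4, -1)))), -70) = Mul(Add(-1, Mul(Rational(1, 2), Pow(Mul(-5, Pow(4, -1)), -1), Add(-8, Mul(-5, Pow(4, -1)), Mul(4, Pow(Mul(-5, Pow(4, -1)), 3))))), -70) = Mul(Add(-1, Mul(Rational(1, 2), Pow(Mul(-5, Rational(1, 4)), -1), Add(-8, Mul(-5, Rational(1, 4)), Mul(4, Pow(Mul(-5, Rational(1, 4)), 3))))), -70) = Mul(Add(-1, Mul(Rational(1, 2), Pow(Rational(-5, 4), -1), Add(-8, Rational(-5, 4), Mul(4, Pow(Rational(-5, 4), 3))))), -70) = Mul(Add(-1, Mul(Rational(1, 2), Rational(-4, 5), Add(-8, Rational(-5, 4), Mul(4, Rational(-125, 64))))), -70) = Mul(Add(-1, Mul(Rational(1, 2), Rational(-4, 5), Add(-8, Rational(-5, 4), Rational(-125, 16)))), -70) = Mul(Add(-1, Mul(Rational(1, 2), Rational(-4, 5), Rational(-273, 16))), -70) = Mul(Add(-1, Rational(273, 40)), -70) = Mul(Rational(233, 40), -70) = Rational(-1631, 4)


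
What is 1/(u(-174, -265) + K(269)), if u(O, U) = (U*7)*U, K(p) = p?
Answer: 1/491844 ≈ 2.0332e-6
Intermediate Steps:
u(O, U) = 7*U² (u(O, U) = (7*U)*U = 7*U²)
1/(u(-174, -265) + K(269)) = 1/(7*(-265)² + 269) = 1/(7*70225 + 269) = 1/(491575 + 269) = 1/491844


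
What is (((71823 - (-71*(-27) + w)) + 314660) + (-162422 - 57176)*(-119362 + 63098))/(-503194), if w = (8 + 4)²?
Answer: -6177923147/251597 ≈ -24555.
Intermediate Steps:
w = 144 (w = 12² = 144)
(((71823 - (-71*(-27) + w)) + 314660) + (-162422 - 57176)*(-119362 + 63098))/(-503194) = (((71823 - (-71*(-27) + 144)) + 314660) + (-162422 - 57176)*(-119362 + 63098))/(-503194) = (((71823 - (1917 + 144)) + 314660) - 219598*(-56264))*(-1/503194) = (((71823 - 1*2061) + 314660) + 12355461872)*(-1/503194) = (((71823 - 2061) + 314660) + 12355461872)*(-1/503194) = ((69762 + 314660) + 12355461872)*(-1/503194) = (384422 + 12355461872)*(-1/503194) = 12355846294*(-1/503194) = -6177923147/251597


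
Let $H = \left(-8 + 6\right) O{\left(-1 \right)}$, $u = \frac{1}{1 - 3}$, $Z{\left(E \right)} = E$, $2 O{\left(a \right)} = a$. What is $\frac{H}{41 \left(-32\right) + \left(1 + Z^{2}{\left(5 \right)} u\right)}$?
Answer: $- \frac{2}{2647} \approx -0.00075557$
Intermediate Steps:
$O{\left(a \right)} = \frac{a}{2}$
$u = - \frac{1}{2}$ ($u = \frac{1}{-2} = - \frac{1}{2} \approx -0.5$)
$H = 1$ ($H = \left(-8 + 6\right) \frac{1}{2} \left(-1\right) = \left(-2\right) \left(- \frac{1}{2}\right) = 1$)
$\frac{H}{41 \left(-32\right) + \left(1 + Z^{2}{\left(5 \right)} u\right)} = 1 \frac{1}{41 \left(-32\right) + \left(1 + 5^{2} \left(- \frac{1}{2}\right)\right)} = 1 \frac{1}{-1312 + \left(1 + 25 \left(- \frac{1}{2}\right)\right)} = 1 \frac{1}{-1312 + \left(1 - \frac{25}{2}\right)} = 1 \frac{1}{-1312 - \frac{23}{2}} = 1 \frac{1}{- \frac{2647}{2}} = 1 \left(- \frac{2}{2647}\right) = - \frac{2}{2647}$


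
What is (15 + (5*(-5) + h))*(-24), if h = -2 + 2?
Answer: 240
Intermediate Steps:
h = 0
(15 + (5*(-5) + h))*(-24) = (15 + (5*(-5) + 0))*(-24) = (15 + (-25 + 0))*(-24) = (15 - 25)*(-24) = -10*(-24) = 240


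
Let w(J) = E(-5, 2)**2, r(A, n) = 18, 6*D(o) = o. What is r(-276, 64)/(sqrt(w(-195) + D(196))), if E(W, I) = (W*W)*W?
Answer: 18*sqrt(140919)/46973 ≈ 0.14385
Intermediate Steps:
D(o) = o/6
E(W, I) = W**3 (E(W, I) = W**2*W = W**3)
w(J) = 15625 (w(J) = ((-5)**3)**2 = (-125)**2 = 15625)
r(-276, 64)/(sqrt(w(-195) + D(196))) = 18/(sqrt(15625 + (1/6)*196)) = 18/(sqrt(15625 + 98/3)) = 18/(sqrt(46973/3)) = 18/((sqrt(140919)/3)) = 18*(sqrt(140919)/46973) = 18*sqrt(140919)/46973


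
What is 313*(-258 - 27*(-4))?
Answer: -46950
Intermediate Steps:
313*(-258 - 27*(-4)) = 313*(-258 + 108) = 313*(-150) = -46950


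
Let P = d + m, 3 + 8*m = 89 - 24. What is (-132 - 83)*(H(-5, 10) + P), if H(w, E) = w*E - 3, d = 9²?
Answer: -30745/4 ≈ -7686.3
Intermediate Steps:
m = 31/4 (m = -3/8 + (89 - 24)/8 = -3/8 + (⅛)*65 = -3/8 + 65/8 = 31/4 ≈ 7.7500)
d = 81
P = 355/4 (P = 81 + 31/4 = 355/4 ≈ 88.750)
H(w, E) = -3 + E*w (H(w, E) = E*w - 3 = -3 + E*w)
(-132 - 83)*(H(-5, 10) + P) = (-132 - 83)*((-3 + 10*(-5)) + 355/4) = -215*((-3 - 50) + 355/4) = -215*(-53 + 355/4) = -215*143/4 = -30745/4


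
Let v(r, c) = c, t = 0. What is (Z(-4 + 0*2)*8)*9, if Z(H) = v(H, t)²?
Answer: 0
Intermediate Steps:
Z(H) = 0 (Z(H) = 0² = 0)
(Z(-4 + 0*2)*8)*9 = (0*8)*9 = 0*9 = 0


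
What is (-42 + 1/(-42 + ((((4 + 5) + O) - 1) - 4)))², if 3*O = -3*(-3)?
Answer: 2163841/1225 ≈ 1766.4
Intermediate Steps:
O = 3 (O = (-3*(-3))/3 = (⅓)*9 = 3)
(-42 + 1/(-42 + ((((4 + 5) + O) - 1) - 4)))² = (-42 + 1/(-42 + ((((4 + 5) + 3) - 1) - 4)))² = (-42 + 1/(-42 + (((9 + 3) - 1) - 4)))² = (-42 + 1/(-42 + ((12 - 1) - 4)))² = (-42 + 1/(-42 + (11 - 4)))² = (-42 + 1/(-42 + 7))² = (-42 + 1/(-35))² = (-42 - 1/35)² = (-1471/35)² = 2163841/1225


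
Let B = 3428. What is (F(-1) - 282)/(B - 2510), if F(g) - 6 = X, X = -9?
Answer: -95/306 ≈ -0.31046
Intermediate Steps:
F(g) = -3 (F(g) = 6 - 9 = -3)
(F(-1) - 282)/(B - 2510) = (-3 - 282)/(3428 - 2510) = -285/918 = -285*1/918 = -95/306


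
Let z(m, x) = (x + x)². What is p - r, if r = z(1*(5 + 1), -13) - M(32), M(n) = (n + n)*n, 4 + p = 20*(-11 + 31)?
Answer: 1768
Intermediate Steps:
p = 396 (p = -4 + 20*(-11 + 31) = -4 + 20*20 = -4 + 400 = 396)
M(n) = 2*n² (M(n) = (2*n)*n = 2*n²)
z(m, x) = 4*x² (z(m, x) = (2*x)² = 4*x²)
r = -1372 (r = 4*(-13)² - 2*32² = 4*169 - 2*1024 = 676 - 1*2048 = 676 - 2048 = -1372)
p - r = 396 - 1*(-1372) = 396 + 1372 = 1768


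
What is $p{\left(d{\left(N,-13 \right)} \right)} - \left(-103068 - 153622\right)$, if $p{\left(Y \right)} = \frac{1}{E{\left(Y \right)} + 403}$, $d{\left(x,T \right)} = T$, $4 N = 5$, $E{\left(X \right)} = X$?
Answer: $\frac{100109101}{390} \approx 2.5669 \cdot 10^{5}$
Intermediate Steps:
$N = \frac{5}{4}$ ($N = \frac{1}{4} \cdot 5 = \frac{5}{4} \approx 1.25$)
$p{\left(Y \right)} = \frac{1}{403 + Y}$ ($p{\left(Y \right)} = \frac{1}{Y + 403} = \frac{1}{403 + Y}$)
$p{\left(d{\left(N,-13 \right)} \right)} - \left(-103068 - 153622\right) = \frac{1}{403 - 13} - \left(-103068 - 153622\right) = \frac{1}{390} - \left(-103068 - 153622\right) = \frac{1}{390} - -256690 = \frac{1}{390} + 256690 = \frac{100109101}{390}$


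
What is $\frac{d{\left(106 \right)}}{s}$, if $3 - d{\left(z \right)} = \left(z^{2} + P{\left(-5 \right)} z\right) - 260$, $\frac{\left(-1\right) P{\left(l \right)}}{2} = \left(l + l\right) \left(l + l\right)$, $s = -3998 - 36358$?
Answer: $- \frac{3409}{13452} \approx -0.25342$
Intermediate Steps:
$s = -40356$ ($s = -3998 - 36358 = -40356$)
$P{\left(l \right)} = - 8 l^{2}$ ($P{\left(l \right)} = - 2 \left(l + l\right) \left(l + l\right) = - 2 \cdot 2 l 2 l = - 2 \cdot 4 l^{2} = - 8 l^{2}$)
$d{\left(z \right)} = 263 - z^{2} + 200 z$ ($d{\left(z \right)} = 3 - \left(\left(z^{2} + - 8 \left(-5\right)^{2} z\right) - 260\right) = 3 - \left(\left(z^{2} + \left(-8\right) 25 z\right) - 260\right) = 3 - \left(\left(z^{2} - 200 z\right) - 260\right) = 3 - \left(-260 + z^{2} - 200 z\right) = 3 + \left(260 - z^{2} + 200 z\right) = 263 - z^{2} + 200 z$)
$\frac{d{\left(106 \right)}}{s} = \frac{263 - 106^{2} + 200 \cdot 106}{-40356} = \left(263 - 11236 + 21200\right) \left(- \frac{1}{40356}\right) = 10227 \left(- \frac{1}{40356}\right) = - \frac{3409}{13452}$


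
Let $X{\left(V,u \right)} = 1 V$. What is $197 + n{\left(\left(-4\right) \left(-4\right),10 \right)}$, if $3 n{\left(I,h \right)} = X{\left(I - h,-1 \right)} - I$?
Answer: $\frac{581}{3} \approx 193.67$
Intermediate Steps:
$X{\left(V,u \right)} = V$
$n{\left(I,h \right)} = - \frac{h}{3}$ ($n{\left(I,h \right)} = \frac{\left(I - h\right) - I}{3} = \frac{\left(-1\right) h}{3} = - \frac{h}{3}$)
$197 + n{\left(\left(-4\right) \left(-4\right),10 \right)} = 197 - \frac{10}{3} = \frac{581}{3}$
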